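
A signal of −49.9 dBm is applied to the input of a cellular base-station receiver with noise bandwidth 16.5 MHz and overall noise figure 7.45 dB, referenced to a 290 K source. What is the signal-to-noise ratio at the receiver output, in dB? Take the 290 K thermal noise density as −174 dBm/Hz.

Noise floor: N = −174 + 10 log₁₀(B) + NF
10 log₁₀(1.65×10⁷) = 72.17 dB
N = −174 + 72.17 + 7.45 = −94.38 dBm
SNR = P_sig − N = −49.9 − (−94.38) = 44.48 dB → 44.5 dB

44.5 dB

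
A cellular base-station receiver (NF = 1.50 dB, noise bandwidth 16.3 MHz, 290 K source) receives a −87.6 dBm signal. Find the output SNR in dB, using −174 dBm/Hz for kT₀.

Noise floor: N = −174 + 10 log₁₀(B) + NF
10 log₁₀(1.63×10⁷) = 72.12 dB
N = −174 + 72.12 + 1.50 = −100.38 dBm
SNR = P_sig − N = −87.6 − (−100.38) = 12.78 dB → 12.8 dB

12.8 dB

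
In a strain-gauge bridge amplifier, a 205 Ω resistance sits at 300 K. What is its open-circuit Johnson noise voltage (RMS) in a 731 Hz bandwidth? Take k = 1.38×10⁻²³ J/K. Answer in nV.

V_n = √(4kTRB)
4kTRB = 4 × 1.38×10⁻²³ × 300 × 2.05×10² × 7.31×10² = 2.48×10⁻¹⁵ V²
V_n = √(2.48×10⁻¹⁵) = 4.98×10⁻⁸ V = 49.8 nV

49.8 nV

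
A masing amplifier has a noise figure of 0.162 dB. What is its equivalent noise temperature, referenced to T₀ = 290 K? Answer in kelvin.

11.0 K

F = 10^(0.162/10) = 1.03801
T_e = (F − 1)·T₀ = (1.03801 − 1) × 290 = 11.0 K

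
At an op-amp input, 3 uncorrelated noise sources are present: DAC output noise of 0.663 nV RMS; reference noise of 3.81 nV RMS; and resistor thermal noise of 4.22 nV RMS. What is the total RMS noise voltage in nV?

5.72 nV

Uncorrelated sources add in power (mean-square): V_tot = √(ΣV_i²)
V_tot = √[(6.63×10⁻¹⁰)² + (3.81×10⁻⁹)² + (4.22×10⁻⁹)²] = 5.72×10⁻⁹ V = 5.72 nV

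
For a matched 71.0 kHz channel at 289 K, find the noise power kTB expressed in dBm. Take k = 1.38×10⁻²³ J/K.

P_n = kTB = 1.38×10⁻²³ × 289 × 7.10×10⁴ = 2.83×10⁻¹⁶ W
In dBm: 10 log₁₀(2.83×10⁻¹⁶ / 10⁻³) = −125.5 dBm

−125.5 dBm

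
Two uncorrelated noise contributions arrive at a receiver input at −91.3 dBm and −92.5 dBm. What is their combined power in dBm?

−88.8 dBm

Convert to linear, add, convert back:
P₁ = 7.41×10⁻¹³ W, P₂ = 5.62×10⁻¹³ W
P_tot = 1.30×10⁻¹² W → 10 log₁₀(P_tot / 10⁻³) = −88.8 dBm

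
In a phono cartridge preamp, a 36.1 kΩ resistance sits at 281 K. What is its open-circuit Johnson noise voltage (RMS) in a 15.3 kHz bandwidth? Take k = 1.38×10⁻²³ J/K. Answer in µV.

2.93 µV

V_n = √(4kTRB)
4kTRB = 4 × 1.38×10⁻²³ × 281 × 3.61×10⁴ × 1.53×10⁴ = 8.57×10⁻¹² V²
V_n = √(8.57×10⁻¹²) = 2.93×10⁻⁶ V = 2.93 µV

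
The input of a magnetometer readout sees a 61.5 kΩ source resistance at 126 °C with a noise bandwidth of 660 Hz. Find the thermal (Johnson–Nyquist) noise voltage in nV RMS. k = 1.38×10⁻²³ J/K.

T = 126 °C + 273.15 = 399.15 K
V_n = √(4kTRB)
4kTRB = 4 × 1.38×10⁻²³ × 399.15 × 6.15×10⁴ × 6.60×10² = 8.94×10⁻¹³ V²
V_n = √(8.94×10⁻¹³) = 9.46×10⁻⁷ V = 946 nV

946 nV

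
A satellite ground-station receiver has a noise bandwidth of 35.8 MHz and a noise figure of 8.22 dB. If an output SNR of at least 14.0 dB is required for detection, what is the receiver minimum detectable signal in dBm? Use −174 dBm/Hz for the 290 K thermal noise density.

Sensitivity = −174 + 10 log₁₀(B) + NF + SNR_min
= −174 + 75.54 + 8.22 + 14.0
= −76.24 dBm → −76.2 dBm

−76.2 dBm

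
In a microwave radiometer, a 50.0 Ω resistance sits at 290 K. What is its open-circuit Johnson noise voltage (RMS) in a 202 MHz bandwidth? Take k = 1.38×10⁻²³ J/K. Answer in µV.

12.7 µV

V_n = √(4kTRB)
4kTRB = 4 × 1.38×10⁻²³ × 290 × 5.00×10¹ × 2.02×10⁸ = 1.62×10⁻¹⁰ V²
V_n = √(1.62×10⁻¹⁰) = 1.27×10⁻⁵ V = 12.7 µV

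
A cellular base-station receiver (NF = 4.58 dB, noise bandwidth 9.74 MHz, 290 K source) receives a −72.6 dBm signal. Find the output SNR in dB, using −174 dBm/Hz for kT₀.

26.9 dB

Noise floor: N = −174 + 10 log₁₀(B) + NF
10 log₁₀(9.74×10⁶) = 69.89 dB
N = −174 + 69.89 + 4.58 = −99.53 dBm
SNR = P_sig − N = −72.6 − (−99.53) = 26.93 dB → 26.9 dB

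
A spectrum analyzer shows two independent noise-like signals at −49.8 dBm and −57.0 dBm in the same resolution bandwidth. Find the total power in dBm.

−49.0 dBm

Convert to linear, add, convert back:
P₁ = 1.05×10⁻⁸ W, P₂ = 2.00×10⁻⁹ W
P_tot = 1.25×10⁻⁸ W → 10 log₁₀(P_tot / 10⁻³) = −49.0 dBm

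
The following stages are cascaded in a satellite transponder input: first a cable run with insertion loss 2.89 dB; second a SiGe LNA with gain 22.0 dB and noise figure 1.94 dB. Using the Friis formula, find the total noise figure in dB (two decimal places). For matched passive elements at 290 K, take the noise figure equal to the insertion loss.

Convert to linear (a loss of L dB is a gain of −L dB): F_i = 10^(NF_i/10), G_i = 10^(G_i,dB/10)
  Stage 1: F_1 = 10^(2.89/10) = 1.945, G_1 = 10^(−2.89/10) = 0.5140
  Stage 2: F_2 = 10^(1.94/10) = 1.563, G_2 = 10^(22.0/10) = 158.5
Friis cascade:
  F = 1.945 + (1.563 − 1)/0.5140 = 3.041
NF = 10 log₁₀(3.041) = 4.83 dB

4.83 dB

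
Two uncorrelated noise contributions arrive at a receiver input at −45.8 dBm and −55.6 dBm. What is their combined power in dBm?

Convert to linear, add, convert back:
P₁ = 2.63×10⁻⁸ W, P₂ = 2.75×10⁻⁹ W
P_tot = 2.91×10⁻⁸ W → 10 log₁₀(P_tot / 10⁻³) = −45.4 dBm

−45.4 dBm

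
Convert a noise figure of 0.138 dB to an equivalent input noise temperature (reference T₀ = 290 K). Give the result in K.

9.36 K

F = 10^(0.138/10) = 1.03229
T_e = (F − 1)·T₀ = (1.03229 − 1) × 290 = 9.36 K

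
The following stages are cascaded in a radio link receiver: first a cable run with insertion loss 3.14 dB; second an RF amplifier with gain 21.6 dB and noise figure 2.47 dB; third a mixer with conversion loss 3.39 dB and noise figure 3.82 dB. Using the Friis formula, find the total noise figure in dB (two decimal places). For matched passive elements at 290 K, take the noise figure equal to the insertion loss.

Convert to linear (a loss of L dB is a gain of −L dB): F_i = 10^(NF_i/10), G_i = 10^(G_i,dB/10)
  Stage 1: F_1 = 10^(3.14/10) = 2.061, G_1 = 10^(−3.14/10) = 0.4853
  Stage 2: F_2 = 10^(2.47/10) = 1.766, G_2 = 10^(21.6/10) = 144.5
  Stage 3: F_3 = 10^(3.82/10) = 2.410, G_3 = 10^(−3.39/10) = 0.4581
Friis cascade:
  F = 2.061 + (1.766 − 1)/0.4853 + (2.410 − 1)/70.15 = 3.659
NF = 10 log₁₀(3.659) = 5.63 dB

5.63 dB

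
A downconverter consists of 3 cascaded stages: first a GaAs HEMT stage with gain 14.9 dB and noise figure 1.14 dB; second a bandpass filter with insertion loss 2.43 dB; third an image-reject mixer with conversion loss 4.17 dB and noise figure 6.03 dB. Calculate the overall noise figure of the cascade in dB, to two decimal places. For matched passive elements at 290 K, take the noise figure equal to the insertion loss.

Convert to linear (a loss of L dB is a gain of −L dB): F_i = 10^(NF_i/10), G_i = 10^(G_i,dB/10)
  Stage 1: F_1 = 10^(1.14/10) = 1.300, G_1 = 10^(14.9/10) = 30.90
  Stage 2: F_2 = 10^(2.43/10) = 1.750, G_2 = 10^(−2.43/10) = 0.5715
  Stage 3: F_3 = 10^(6.03/10) = 4.009, G_3 = 10^(−4.17/10) = 0.3828
Friis cascade:
  F = 1.300 + (1.750 − 1)/30.90 + (4.009 − 1)/17.66 = 1.495
NF = 10 log₁₀(1.495) = 1.75 dB

1.75 dB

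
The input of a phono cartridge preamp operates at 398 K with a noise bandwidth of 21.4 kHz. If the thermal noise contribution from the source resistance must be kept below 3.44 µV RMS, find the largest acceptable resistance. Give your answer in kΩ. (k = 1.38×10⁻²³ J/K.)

25.2 kΩ

Johnson–Nyquist: V_n = √(4kTRB) ⇒ R = V_n² / (4kTB)
4kTB = 4 × 1.38×10⁻²³ × 398 × 2.14×10⁴ = 4.70×10⁻¹⁶
R = (3.44×10⁻⁶)² / 4.70×10⁻¹⁶ = 2.52×10⁴ Ω = 25.2 kΩ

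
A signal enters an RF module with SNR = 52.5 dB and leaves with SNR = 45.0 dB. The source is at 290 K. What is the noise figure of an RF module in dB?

7.5 dB

NF (dB) = SNR_in(dB) − SNR_out(dB) when the source is at T₀
NF = 52.5 − 45.0 = 7.5 dB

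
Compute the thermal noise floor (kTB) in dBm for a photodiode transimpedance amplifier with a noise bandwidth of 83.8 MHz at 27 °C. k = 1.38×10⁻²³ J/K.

−94.6 dBm

T = 27 °C + 273.15 = 300.15 K
P_n = kTB = 1.38×10⁻²³ × 300.15 × 8.38×10⁷ = 3.47×10⁻¹³ W
In dBm: 10 log₁₀(3.47×10⁻¹³ / 10⁻³) = −94.6 dBm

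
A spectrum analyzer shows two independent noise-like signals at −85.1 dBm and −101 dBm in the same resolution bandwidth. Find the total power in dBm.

Convert to linear, add, convert back:
P₁ = 3.09×10⁻¹² W, P₂ = 7.94×10⁻¹⁴ W
P_tot = 3.17×10⁻¹² W → 10 log₁₀(P_tot / 10⁻³) = −85.0 dBm

−85.0 dBm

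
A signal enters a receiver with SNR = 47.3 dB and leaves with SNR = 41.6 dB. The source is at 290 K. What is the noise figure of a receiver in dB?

5.7 dB

NF (dB) = SNR_in(dB) − SNR_out(dB) when the source is at T₀
NF = 47.3 − 41.6 = 5.7 dB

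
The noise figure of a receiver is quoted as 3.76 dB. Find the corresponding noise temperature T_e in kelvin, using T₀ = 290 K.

399 K

F = 10^(3.76/10) = 2.37684
T_e = (F − 1)·T₀ = (2.37684 − 1) × 290 = 399 K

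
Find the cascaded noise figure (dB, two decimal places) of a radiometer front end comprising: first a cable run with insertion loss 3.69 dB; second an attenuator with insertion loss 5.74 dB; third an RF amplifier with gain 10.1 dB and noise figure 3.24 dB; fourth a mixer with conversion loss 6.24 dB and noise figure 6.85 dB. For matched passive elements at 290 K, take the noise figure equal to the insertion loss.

Convert to linear (a loss of L dB is a gain of −L dB): F_i = 10^(NF_i/10), G_i = 10^(G_i,dB/10)
  Stage 1: F_1 = 10^(3.69/10) = 2.339, G_1 = 10^(−3.69/10) = 0.4276
  Stage 2: F_2 = 10^(5.74/10) = 3.750, G_2 = 10^(−5.74/10) = 0.2667
  Stage 3: F_3 = 10^(3.24/10) = 2.109, G_3 = 10^(10.1/10) = 10.23
  Stage 4: F_4 = 10^(6.85/10) = 4.842, G_4 = 10^(−6.24/10) = 0.2377
Friis cascade:
  F = 2.339 + (3.750 − 1)/0.4276 + (2.109 − 1)/0.1140 + (4.842 − 1)/1.167 = 21.79
NF = 10 log₁₀(21.79) = 13.38 dB

13.38 dB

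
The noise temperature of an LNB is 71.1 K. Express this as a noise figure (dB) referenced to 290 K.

0.952 dB

F = 1 + T_e/T₀ = 1 + 71.1/290 = 1.24517
NF = 10 log₁₀(1.24517) = 0.952 dB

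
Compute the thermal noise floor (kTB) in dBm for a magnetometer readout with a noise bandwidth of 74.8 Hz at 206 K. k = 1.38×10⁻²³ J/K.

P_n = kTB = 1.38×10⁻²³ × 206 × 7.48×10¹ = 2.13×10⁻¹⁹ W
In dBm: 10 log₁₀(2.13×10⁻¹⁹ / 10⁻³) = −156.7 dBm

−156.7 dBm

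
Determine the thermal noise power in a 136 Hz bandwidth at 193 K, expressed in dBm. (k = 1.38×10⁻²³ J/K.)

P_n = kTB = 1.38×10⁻²³ × 193 × 1.36×10² = 3.62×10⁻¹⁹ W
In dBm: 10 log₁₀(3.62×10⁻¹⁹ / 10⁻³) = −154.4 dBm

−154.4 dBm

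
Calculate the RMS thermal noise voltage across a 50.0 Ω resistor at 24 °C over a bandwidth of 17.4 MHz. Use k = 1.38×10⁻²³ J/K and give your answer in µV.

T = 24 °C + 273.15 = 297.15 K
V_n = √(4kTRB)
4kTRB = 4 × 1.38×10⁻²³ × 297.15 × 5.00×10¹ × 1.74×10⁷ = 1.43×10⁻¹¹ V²
V_n = √(1.43×10⁻¹¹) = 3.78×10⁻⁶ V = 3.78 µV

3.78 µV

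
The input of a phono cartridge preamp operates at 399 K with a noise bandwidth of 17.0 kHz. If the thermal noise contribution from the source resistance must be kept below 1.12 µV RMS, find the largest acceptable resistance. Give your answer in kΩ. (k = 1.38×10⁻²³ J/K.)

3.35 kΩ

Johnson–Nyquist: V_n = √(4kTRB) ⇒ R = V_n² / (4kTB)
4kTB = 4 × 1.38×10⁻²³ × 399 × 1.70×10⁴ = 3.74×10⁻¹⁶
R = (1.12×10⁻⁶)² / 3.74×10⁻¹⁶ = 3.35×10³ Ω = 3.35 kΩ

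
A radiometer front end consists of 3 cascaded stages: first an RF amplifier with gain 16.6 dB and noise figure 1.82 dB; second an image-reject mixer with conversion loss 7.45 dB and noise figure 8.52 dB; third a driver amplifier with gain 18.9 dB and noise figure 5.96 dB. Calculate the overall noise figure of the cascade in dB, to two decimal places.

Convert to linear (a loss of L dB is a gain of −L dB): F_i = 10^(NF_i/10), G_i = 10^(G_i,dB/10)
  Stage 1: F_1 = 10^(1.82/10) = 1.521, G_1 = 10^(16.6/10) = 45.71
  Stage 2: F_2 = 10^(8.52/10) = 7.112, G_2 = 10^(−7.45/10) = 0.1799
  Stage 3: F_3 = 10^(5.96/10) = 3.945, G_3 = 10^(18.9/10) = 77.62
Friis cascade:
  F = 1.521 + (7.112 − 1)/45.71 + (3.945 − 1)/8.222 = 2.012
NF = 10 log₁₀(2.012) = 3.04 dB

3.04 dB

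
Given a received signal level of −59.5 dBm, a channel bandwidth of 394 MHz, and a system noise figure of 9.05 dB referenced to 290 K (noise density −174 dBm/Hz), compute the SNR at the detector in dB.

19.5 dB

Noise floor: N = −174 + 10 log₁₀(B) + NF
10 log₁₀(3.94×10⁸) = 85.95 dB
N = −174 + 85.95 + 9.05 = −79.00 dBm
SNR = P_sig − N = −59.5 − (−79.00) = 19.50 dB → 19.5 dB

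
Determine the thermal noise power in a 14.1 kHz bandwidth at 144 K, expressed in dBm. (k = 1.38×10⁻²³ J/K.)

−135.5 dBm

P_n = kTB = 1.38×10⁻²³ × 144 × 1.41×10⁴ = 2.80×10⁻¹⁷ W
In dBm: 10 log₁₀(2.80×10⁻¹⁷ / 10⁻³) = −135.5 dBm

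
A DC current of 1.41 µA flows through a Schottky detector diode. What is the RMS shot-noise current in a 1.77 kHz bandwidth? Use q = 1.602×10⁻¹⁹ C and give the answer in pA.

I_n = √(2qI·B)
2qI·B = 2 × 1.602×10⁻¹⁹ × 1.41×10⁻⁶ × 1.77×10³ = 8.00×10⁻²² A²
I_n = √(8.00×10⁻²²) = 2.83×10⁻¹¹ A = 28.3 pA

28.3 pA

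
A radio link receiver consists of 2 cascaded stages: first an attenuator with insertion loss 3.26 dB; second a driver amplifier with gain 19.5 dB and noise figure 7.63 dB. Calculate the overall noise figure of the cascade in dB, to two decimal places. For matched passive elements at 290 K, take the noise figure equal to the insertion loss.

Convert to linear (a loss of L dB is a gain of −L dB): F_i = 10^(NF_i/10), G_i = 10^(G_i,dB/10)
  Stage 1: F_1 = 10^(3.26/10) = 2.118, G_1 = 10^(−3.26/10) = 0.4721
  Stage 2: F_2 = 10^(7.63/10) = 5.794, G_2 = 10^(19.5/10) = 89.13
Friis cascade:
  F = 2.118 + (5.794 − 1)/0.4721 = 12.27
NF = 10 log₁₀(12.27) = 10.89 dB

10.89 dB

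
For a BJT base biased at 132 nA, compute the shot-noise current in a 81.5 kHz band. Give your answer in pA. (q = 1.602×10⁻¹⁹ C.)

58.7 pA

I_n = √(2qI·B)
2qI·B = 2 × 1.602×10⁻¹⁹ × 1.32×10⁻⁷ × 8.15×10⁴ = 3.45×10⁻²¹ A²
I_n = √(3.45×10⁻²¹) = 5.87×10⁻¹¹ A = 58.7 pA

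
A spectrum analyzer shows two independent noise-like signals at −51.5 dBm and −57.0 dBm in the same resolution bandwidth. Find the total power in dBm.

Convert to linear, add, convert back:
P₁ = 7.08×10⁻⁹ W, P₂ = 2.00×10⁻⁹ W
P_tot = 9.07×10⁻⁹ W → 10 log₁₀(P_tot / 10⁻³) = −50.4 dBm

−50.4 dBm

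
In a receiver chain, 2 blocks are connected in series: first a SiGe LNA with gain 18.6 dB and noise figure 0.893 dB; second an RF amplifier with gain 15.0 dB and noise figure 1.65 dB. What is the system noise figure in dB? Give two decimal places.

0.92 dB

Convert to linear (a loss of L dB is a gain of −L dB): F_i = 10^(NF_i/10), G_i = 10^(G_i,dB/10)
  Stage 1: F_1 = 10^(0.893/10) = 1.228, G_1 = 10^(18.6/10) = 72.44
  Stage 2: F_2 = 10^(1.65/10) = 1.462, G_2 = 10^(15.0/10) = 31.62
Friis cascade:
  F = 1.228 + (1.462 − 1)/72.44 = 1.235
NF = 10 log₁₀(1.235) = 0.92 dB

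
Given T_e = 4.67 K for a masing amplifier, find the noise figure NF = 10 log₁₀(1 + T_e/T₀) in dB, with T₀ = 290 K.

0.069 dB

F = 1 + T_e/T₀ = 1 + 4.67/290 = 1.0161
NF = 10 log₁₀(1.0161) = 0.069 dB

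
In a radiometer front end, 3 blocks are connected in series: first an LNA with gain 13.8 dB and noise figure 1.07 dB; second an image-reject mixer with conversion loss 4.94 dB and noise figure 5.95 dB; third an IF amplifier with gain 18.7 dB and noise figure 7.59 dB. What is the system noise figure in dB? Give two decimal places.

3.05 dB

Convert to linear (a loss of L dB is a gain of −L dB): F_i = 10^(NF_i/10), G_i = 10^(G_i,dB/10)
  Stage 1: F_1 = 10^(1.07/10) = 1.279, G_1 = 10^(13.8/10) = 23.99
  Stage 2: F_2 = 10^(5.95/10) = 3.936, G_2 = 10^(−4.94/10) = 0.3206
  Stage 3: F_3 = 10^(7.59/10) = 5.741, G_3 = 10^(18.7/10) = 74.13
Friis cascade:
  F = 1.279 + (3.936 − 1)/23.99 + (5.741 − 1)/7.691 = 2.018
NF = 10 log₁₀(2.018) = 3.05 dB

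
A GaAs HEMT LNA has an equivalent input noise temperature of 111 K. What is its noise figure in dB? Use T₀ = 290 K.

1.41 dB

F = 1 + T_e/T₀ = 1 + 111/290 = 1.38276
NF = 10 log₁₀(1.38276) = 1.41 dB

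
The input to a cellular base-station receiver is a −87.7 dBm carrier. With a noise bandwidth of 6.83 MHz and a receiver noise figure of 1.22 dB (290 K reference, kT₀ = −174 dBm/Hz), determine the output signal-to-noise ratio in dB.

16.7 dB

Noise floor: N = −174 + 10 log₁₀(B) + NF
10 log₁₀(6.83×10⁶) = 68.34 dB
N = −174 + 68.34 + 1.22 = −104.44 dBm
SNR = P_sig − N = −87.7 − (−104.44) = 16.74 dB → 16.7 dB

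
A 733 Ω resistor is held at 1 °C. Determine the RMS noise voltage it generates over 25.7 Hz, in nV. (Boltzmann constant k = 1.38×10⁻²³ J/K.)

16.9 nV

T = 1 °C + 273.15 = 274.15 K
V_n = √(4kTRB)
4kTRB = 4 × 1.38×10⁻²³ × 274.15 × 7.33×10² × 2.57×10¹ = 2.85×10⁻¹⁶ V²
V_n = √(2.85×10⁻¹⁶) = 1.69×10⁻⁸ V = 16.9 nV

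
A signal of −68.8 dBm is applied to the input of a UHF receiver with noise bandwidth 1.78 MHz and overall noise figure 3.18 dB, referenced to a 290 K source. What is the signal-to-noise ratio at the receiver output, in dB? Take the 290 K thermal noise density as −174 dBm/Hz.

Noise floor: N = −174 + 10 log₁₀(B) + NF
10 log₁₀(1.78×10⁶) = 62.5 dB
N = −174 + 62.5 + 3.18 = −108.32 dBm
SNR = P_sig − N = −68.8 − (−108.32) = 39.52 dB → 39.5 dB

39.5 dB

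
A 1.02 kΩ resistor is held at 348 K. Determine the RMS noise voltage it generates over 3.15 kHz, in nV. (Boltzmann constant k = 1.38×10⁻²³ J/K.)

248 nV

V_n = √(4kTRB)
4kTRB = 4 × 1.38×10⁻²³ × 348 × 1.02×10³ × 3.15×10³ = 6.17×10⁻¹⁴ V²
V_n = √(6.17×10⁻¹⁴) = 2.48×10⁻⁷ V = 248 nV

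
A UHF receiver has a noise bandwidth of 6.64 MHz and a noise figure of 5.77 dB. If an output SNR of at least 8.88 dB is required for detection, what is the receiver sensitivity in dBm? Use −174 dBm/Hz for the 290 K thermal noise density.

Sensitivity = −174 + 10 log₁₀(B) + NF + SNR_min
= −174 + 68.22 + 5.77 + 8.88
= −91.13 dBm → −91.1 dBm

−91.1 dBm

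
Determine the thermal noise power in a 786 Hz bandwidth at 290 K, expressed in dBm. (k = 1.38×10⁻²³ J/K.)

P_n = kTB = 1.38×10⁻²³ × 290 × 7.86×10² = 3.15×10⁻¹⁸ W
In dBm: 10 log₁₀(3.15×10⁻¹⁸ / 10⁻³) = −145.0 dBm

−145.0 dBm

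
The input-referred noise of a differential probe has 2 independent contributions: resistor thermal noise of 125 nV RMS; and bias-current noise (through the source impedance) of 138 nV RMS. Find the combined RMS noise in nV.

186 nV

Uncorrelated sources add in power (mean-square): V_tot = √(ΣV_i²)
V_tot = √[(1.25×10⁻⁷)² + (1.38×10⁻⁷)²] = 1.86×10⁻⁷ V = 186 nV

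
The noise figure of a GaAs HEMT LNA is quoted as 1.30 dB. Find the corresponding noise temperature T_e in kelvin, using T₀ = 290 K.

F = 10^(1.30/10) = 1.34896
T_e = (F − 1)·T₀ = (1.34896 − 1) × 290 = 101 K

101 K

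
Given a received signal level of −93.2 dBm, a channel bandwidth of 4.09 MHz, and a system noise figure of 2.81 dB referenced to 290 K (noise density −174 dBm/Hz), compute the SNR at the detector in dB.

11.9 dB

Noise floor: N = −174 + 10 log₁₀(B) + NF
10 log₁₀(4.09×10⁶) = 66.12 dB
N = −174 + 66.12 + 2.81 = −105.07 dBm
SNR = P_sig − N = −93.2 − (−105.07) = 11.87 dB → 11.9 dB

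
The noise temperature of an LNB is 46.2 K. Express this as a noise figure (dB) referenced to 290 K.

0.642 dB

F = 1 + T_e/T₀ = 1 + 46.2/290 = 1.15931
NF = 10 log₁₀(1.15931) = 0.642 dB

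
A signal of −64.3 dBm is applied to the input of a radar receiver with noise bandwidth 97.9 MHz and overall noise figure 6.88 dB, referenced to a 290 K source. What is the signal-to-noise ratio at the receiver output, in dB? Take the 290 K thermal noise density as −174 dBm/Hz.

Noise floor: N = −174 + 10 log₁₀(B) + NF
10 log₁₀(9.79×10⁷) = 79.91 dB
N = −174 + 79.91 + 6.88 = −87.21 dBm
SNR = P_sig − N = −64.3 − (−87.21) = 22.91 dB → 22.9 dB

22.9 dB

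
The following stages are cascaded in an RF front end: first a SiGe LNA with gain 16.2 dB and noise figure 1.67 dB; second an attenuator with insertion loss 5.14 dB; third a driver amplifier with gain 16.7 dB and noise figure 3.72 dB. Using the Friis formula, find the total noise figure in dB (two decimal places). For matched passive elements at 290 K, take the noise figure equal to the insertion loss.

2.12 dB

Convert to linear (a loss of L dB is a gain of −L dB): F_i = 10^(NF_i/10), G_i = 10^(G_i,dB/10)
  Stage 1: F_1 = 10^(1.67/10) = 1.469, G_1 = 10^(16.2/10) = 41.69
  Stage 2: F_2 = 10^(5.14/10) = 3.266, G_2 = 10^(−5.14/10) = 0.3062
  Stage 3: F_3 = 10^(3.72/10) = 2.355, G_3 = 10^(16.7/10) = 46.77
Friis cascade:
  F = 1.469 + (3.266 − 1)/41.69 + (2.355 − 1)/12.76 = 1.629
NF = 10 log₁₀(1.629) = 2.12 dB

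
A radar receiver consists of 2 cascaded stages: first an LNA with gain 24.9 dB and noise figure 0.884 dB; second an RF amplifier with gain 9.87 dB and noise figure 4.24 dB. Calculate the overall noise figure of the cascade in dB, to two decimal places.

0.90 dB

Convert to linear (a loss of L dB is a gain of −L dB): F_i = 10^(NF_i/10), G_i = 10^(G_i,dB/10)
  Stage 1: F_1 = 10^(0.884/10) = 1.226, G_1 = 10^(24.9/10) = 309.0
  Stage 2: F_2 = 10^(4.24/10) = 2.655, G_2 = 10^(9.87/10) = 9.705
Friis cascade:
  F = 1.226 + (2.655 − 1)/309.0 = 1.231
NF = 10 log₁₀(1.231) = 0.90 dB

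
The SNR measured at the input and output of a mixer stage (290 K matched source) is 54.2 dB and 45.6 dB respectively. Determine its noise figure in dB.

8.6 dB

NF (dB) = SNR_in(dB) − SNR_out(dB) when the source is at T₀
NF = 54.2 − 45.6 = 8.6 dB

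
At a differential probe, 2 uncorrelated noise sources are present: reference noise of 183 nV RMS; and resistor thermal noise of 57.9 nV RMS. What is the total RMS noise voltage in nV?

192 nV

Uncorrelated sources add in power (mean-square): V_tot = √(ΣV_i²)
V_tot = √[(1.83×10⁻⁷)² + (5.79×10⁻⁸)²] = 1.92×10⁻⁷ V = 192 nV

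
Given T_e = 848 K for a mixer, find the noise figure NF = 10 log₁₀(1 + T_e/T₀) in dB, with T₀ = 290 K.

5.94 dB

F = 1 + T_e/T₀ = 1 + 848/290 = 3.92414
NF = 10 log₁₀(3.92414) = 5.94 dB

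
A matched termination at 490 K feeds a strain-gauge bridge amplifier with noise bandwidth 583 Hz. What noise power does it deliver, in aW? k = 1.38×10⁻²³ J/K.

P_n = kTB = 1.38×10⁻²³ × 490 × 5.83×10² = 3.94×10⁻¹⁸ W = 3.94 aW

3.94 aW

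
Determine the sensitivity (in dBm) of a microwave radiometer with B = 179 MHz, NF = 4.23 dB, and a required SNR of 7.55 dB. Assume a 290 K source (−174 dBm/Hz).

−79.7 dBm

Sensitivity = −174 + 10 log₁₀(B) + NF + SNR_min
= −174 + 82.53 + 4.23 + 7.55
= −79.69 dBm → −79.7 dBm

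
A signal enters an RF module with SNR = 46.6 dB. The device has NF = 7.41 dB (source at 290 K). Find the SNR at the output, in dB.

By definition F = SNR_in/SNR_out, so in dB: SNR_out = SNR_in − NF
SNR_out = 46.6 − 7.41 = 39.19 dB

39.19 dB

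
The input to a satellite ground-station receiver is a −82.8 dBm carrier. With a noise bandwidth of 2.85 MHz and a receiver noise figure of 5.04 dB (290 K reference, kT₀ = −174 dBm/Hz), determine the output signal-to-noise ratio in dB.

Noise floor: N = −174 + 10 log₁₀(B) + NF
10 log₁₀(2.85×10⁶) = 64.55 dB
N = −174 + 64.55 + 5.04 = −104.41 dBm
SNR = P_sig − N = −82.8 − (−104.41) = 21.61 dB → 21.6 dB

21.6 dB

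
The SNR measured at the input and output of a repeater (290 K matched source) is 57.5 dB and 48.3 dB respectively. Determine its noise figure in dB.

9.2 dB

NF (dB) = SNR_in(dB) − SNR_out(dB) when the source is at T₀
NF = 57.5 − 48.3 = 9.2 dB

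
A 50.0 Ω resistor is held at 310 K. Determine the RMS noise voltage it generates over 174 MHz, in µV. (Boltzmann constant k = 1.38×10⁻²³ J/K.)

12.2 µV

V_n = √(4kTRB)
4kTRB = 4 × 1.38×10⁻²³ × 310 × 5.00×10¹ × 1.74×10⁸ = 1.49×10⁻¹⁰ V²
V_n = √(1.49×10⁻¹⁰) = 1.22×10⁻⁵ V = 12.2 µV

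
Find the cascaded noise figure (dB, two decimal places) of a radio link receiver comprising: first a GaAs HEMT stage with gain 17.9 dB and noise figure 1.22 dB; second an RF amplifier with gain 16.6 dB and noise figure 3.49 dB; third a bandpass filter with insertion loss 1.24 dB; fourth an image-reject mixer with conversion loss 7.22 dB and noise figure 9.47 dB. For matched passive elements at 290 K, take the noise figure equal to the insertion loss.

1.30 dB

Convert to linear (a loss of L dB is a gain of −L dB): F_i = 10^(NF_i/10), G_i = 10^(G_i,dB/10)
  Stage 1: F_1 = 10^(1.22/10) = 1.324, G_1 = 10^(17.9/10) = 61.66
  Stage 2: F_2 = 10^(3.49/10) = 2.234, G_2 = 10^(16.6/10) = 45.71
  Stage 3: F_3 = 10^(1.24/10) = 1.330, G_3 = 10^(−1.24/10) = 0.7516
  Stage 4: F_4 = 10^(9.47/10) = 8.851, G_4 = 10^(−7.22/10) = 0.1897
Friis cascade:
  F = 1.324 + (2.234 − 1)/61.66 + (1.330 − 1)/2818 + (8.851 − 1)/2118 = 1.348
NF = 10 log₁₀(1.348) = 1.30 dB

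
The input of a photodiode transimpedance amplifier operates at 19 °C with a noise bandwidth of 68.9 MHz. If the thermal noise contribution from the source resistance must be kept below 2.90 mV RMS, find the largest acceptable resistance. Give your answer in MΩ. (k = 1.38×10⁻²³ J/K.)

7.57 MΩ

T = 19 °C + 273.15 = 292.15 K
Johnson–Nyquist: V_n = √(4kTRB) ⇒ R = V_n² / (4kTB)
4kTB = 4 × 1.38×10⁻²³ × 292.15 × 6.89×10⁷ = 1.11×10⁻¹²
R = (2.90×10⁻³)² / 1.11×10⁻¹² = 7.57×10⁶ Ω = 7.57 MΩ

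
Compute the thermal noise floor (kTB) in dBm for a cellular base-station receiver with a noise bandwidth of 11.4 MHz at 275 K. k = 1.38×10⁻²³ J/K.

−103.6 dBm

P_n = kTB = 1.38×10⁻²³ × 275 × 1.14×10⁷ = 4.33×10⁻¹⁴ W
In dBm: 10 log₁₀(4.33×10⁻¹⁴ / 10⁻³) = −103.6 dBm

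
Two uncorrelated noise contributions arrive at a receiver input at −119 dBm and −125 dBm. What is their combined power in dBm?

Convert to linear, add, convert back:
P₁ = 1.26×10⁻¹⁵ W, P₂ = 3.16×10⁻¹⁶ W
P_tot = 1.58×10⁻¹⁵ W → 10 log₁₀(P_tot / 10⁻³) = −118.0 dBm

−118.0 dBm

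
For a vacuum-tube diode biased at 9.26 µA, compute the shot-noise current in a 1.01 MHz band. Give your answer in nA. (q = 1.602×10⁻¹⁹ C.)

1.73 nA

I_n = √(2qI·B)
2qI·B = 2 × 1.602×10⁻¹⁹ × 9.26×10⁻⁶ × 1.01×10⁶ = 3.00×10⁻¹⁸ A²
I_n = √(3.00×10⁻¹⁸) = 1.73×10⁻⁹ A = 1.73 nA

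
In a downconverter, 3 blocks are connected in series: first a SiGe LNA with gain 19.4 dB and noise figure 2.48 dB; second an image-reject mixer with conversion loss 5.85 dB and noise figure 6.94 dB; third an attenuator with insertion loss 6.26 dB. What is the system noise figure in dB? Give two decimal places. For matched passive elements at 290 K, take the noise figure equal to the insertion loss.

2.92 dB

Convert to linear (a loss of L dB is a gain of −L dB): F_i = 10^(NF_i/10), G_i = 10^(G_i,dB/10)
  Stage 1: F_1 = 10^(2.48/10) = 1.770, G_1 = 10^(19.4/10) = 87.10
  Stage 2: F_2 = 10^(6.94/10) = 4.943, G_2 = 10^(−5.85/10) = 0.2600
  Stage 3: F_3 = 10^(6.26/10) = 4.227, G_3 = 10^(−6.26/10) = 0.2366
Friis cascade:
  F = 1.770 + (4.943 − 1)/87.10 + (4.227 − 1)/22.65 = 1.958
NF = 10 log₁₀(1.958) = 2.92 dB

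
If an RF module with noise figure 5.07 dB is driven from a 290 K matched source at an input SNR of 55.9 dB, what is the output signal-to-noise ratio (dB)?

50.83 dB

By definition F = SNR_in/SNR_out, so in dB: SNR_out = SNR_in − NF
SNR_out = 55.9 − 5.07 = 50.83 dB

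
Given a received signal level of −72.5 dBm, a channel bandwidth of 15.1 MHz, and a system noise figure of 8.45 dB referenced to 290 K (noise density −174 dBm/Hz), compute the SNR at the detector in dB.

Noise floor: N = −174 + 10 log₁₀(B) + NF
10 log₁₀(1.51×10⁷) = 71.79 dB
N = −174 + 71.79 + 8.45 = −93.76 dBm
SNR = P_sig − N = −72.5 − (−93.76) = 21.26 dB → 21.3 dB

21.3 dB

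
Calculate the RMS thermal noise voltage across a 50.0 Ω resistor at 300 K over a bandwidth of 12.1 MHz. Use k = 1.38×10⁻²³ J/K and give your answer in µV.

V_n = √(4kTRB)
4kTRB = 4 × 1.38×10⁻²³ × 300 × 5.00×10¹ × 1.21×10⁷ = 1.00×10⁻¹¹ V²
V_n = √(1.00×10⁻¹¹) = 3.17×10⁻⁶ V = 3.17 µV

3.17 µV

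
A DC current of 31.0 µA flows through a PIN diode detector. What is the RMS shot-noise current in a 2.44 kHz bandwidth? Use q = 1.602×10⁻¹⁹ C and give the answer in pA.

I_n = √(2qI·B)
2qI·B = 2 × 1.602×10⁻¹⁹ × 3.10×10⁻⁵ × 2.44×10³ = 2.42×10⁻²⁰ A²
I_n = √(2.42×10⁻²⁰) = 1.56×10⁻¹⁰ A = 156 pA

156 pA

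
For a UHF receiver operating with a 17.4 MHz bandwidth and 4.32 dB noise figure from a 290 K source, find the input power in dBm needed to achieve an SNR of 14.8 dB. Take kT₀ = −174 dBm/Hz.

−82.5 dBm

Sensitivity = −174 + 10 log₁₀(B) + NF + SNR_min
= −174 + 72.41 + 4.32 + 14.8
= −82.47 dBm → −82.5 dBm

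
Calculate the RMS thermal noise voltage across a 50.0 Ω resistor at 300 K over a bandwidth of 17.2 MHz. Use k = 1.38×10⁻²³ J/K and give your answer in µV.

V_n = √(4kTRB)
4kTRB = 4 × 1.38×10⁻²³ × 300 × 5.00×10¹ × 1.72×10⁷ = 1.42×10⁻¹¹ V²
V_n = √(1.42×10⁻¹¹) = 3.77×10⁻⁶ V = 3.77 µV

3.77 µV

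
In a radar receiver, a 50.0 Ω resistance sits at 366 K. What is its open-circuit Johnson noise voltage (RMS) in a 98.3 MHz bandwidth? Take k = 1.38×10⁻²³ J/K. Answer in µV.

V_n = √(4kTRB)
4kTRB = 4 × 1.38×10⁻²³ × 366 × 5.00×10¹ × 9.83×10⁷ = 9.93×10⁻¹¹ V²
V_n = √(9.93×10⁻¹¹) = 9.96×10⁻⁶ V = 9.96 µV

9.96 µV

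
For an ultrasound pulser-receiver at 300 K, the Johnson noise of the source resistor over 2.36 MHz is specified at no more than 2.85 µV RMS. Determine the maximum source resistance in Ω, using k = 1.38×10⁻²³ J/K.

Johnson–Nyquist: V_n = √(4kTRB) ⇒ R = V_n² / (4kTB)
4kTB = 4 × 1.38×10⁻²³ × 300 × 2.36×10⁶ = 3.91×10⁻¹⁴
R = (2.85×10⁻⁶)² / 3.91×10⁻¹⁴ = 2.08×10² Ω = 208 Ω

208 Ω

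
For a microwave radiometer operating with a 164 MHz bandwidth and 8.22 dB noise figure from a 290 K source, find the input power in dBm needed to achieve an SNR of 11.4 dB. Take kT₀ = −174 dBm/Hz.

−72.2 dBm

Sensitivity = −174 + 10 log₁₀(B) + NF + SNR_min
= −174 + 82.15 + 8.22 + 11.4
= −72.23 dBm → −72.2 dBm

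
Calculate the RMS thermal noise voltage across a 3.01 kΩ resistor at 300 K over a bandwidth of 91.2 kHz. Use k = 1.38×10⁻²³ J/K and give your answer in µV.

2.13 µV

V_n = √(4kTRB)
4kTRB = 4 × 1.38×10⁻²³ × 300 × 3.01×10³ × 9.12×10⁴ = 4.55×10⁻¹² V²
V_n = √(4.55×10⁻¹²) = 2.13×10⁻⁶ V = 2.13 µV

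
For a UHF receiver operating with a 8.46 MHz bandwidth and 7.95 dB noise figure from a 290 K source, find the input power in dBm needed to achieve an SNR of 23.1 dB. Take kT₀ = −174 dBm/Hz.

−73.7 dBm

Sensitivity = −174 + 10 log₁₀(B) + NF + SNR_min
= −174 + 69.27 + 7.95 + 23.1
= −73.68 dBm → −73.7 dBm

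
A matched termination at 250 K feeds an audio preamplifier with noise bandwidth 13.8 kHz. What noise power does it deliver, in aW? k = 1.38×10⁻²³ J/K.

47.6 aW

P_n = kTB = 1.38×10⁻²³ × 250 × 1.38×10⁴ = 4.76×10⁻¹⁷ W = 47.6 aW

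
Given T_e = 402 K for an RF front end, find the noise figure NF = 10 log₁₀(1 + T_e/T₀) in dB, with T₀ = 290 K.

F = 1 + T_e/T₀ = 1 + 402/290 = 2.38621
NF = 10 log₁₀(2.38621) = 3.78 dB

3.78 dB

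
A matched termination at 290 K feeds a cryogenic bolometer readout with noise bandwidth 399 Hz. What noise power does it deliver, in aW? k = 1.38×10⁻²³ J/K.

P_n = kTB = 1.38×10⁻²³ × 290 × 3.99×10² = 1.60×10⁻¹⁸ W = 1.60 aW

1.60 aW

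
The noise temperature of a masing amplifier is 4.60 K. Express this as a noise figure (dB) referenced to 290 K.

0.068 dB

F = 1 + T_e/T₀ = 1 + 4.60/290 = 1.01586
NF = 10 log₁₀(1.01586) = 0.068 dB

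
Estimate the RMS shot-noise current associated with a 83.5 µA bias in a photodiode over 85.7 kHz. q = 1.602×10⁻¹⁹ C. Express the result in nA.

I_n = √(2qI·B)
2qI·B = 2 × 1.602×10⁻¹⁹ × 8.35×10⁻⁵ × 8.57×10⁴ = 2.29×10⁻¹⁸ A²
I_n = √(2.29×10⁻¹⁸) = 1.51×10⁻⁹ A = 1.51 nA

1.51 nA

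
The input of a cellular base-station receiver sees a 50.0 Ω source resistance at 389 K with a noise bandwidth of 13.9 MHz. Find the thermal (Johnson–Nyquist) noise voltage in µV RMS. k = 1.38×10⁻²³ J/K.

3.86 µV

V_n = √(4kTRB)
4kTRB = 4 × 1.38×10⁻²³ × 389 × 5.00×10¹ × 1.39×10⁷ = 1.49×10⁻¹¹ V²
V_n = √(1.49×10⁻¹¹) = 3.86×10⁻⁶ V = 3.86 µV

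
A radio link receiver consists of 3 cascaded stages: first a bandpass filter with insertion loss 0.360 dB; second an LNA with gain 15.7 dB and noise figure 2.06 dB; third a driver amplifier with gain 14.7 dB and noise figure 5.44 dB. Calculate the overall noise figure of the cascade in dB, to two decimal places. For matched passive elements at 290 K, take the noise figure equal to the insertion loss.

2.60 dB

Convert to linear (a loss of L dB is a gain of −L dB): F_i = 10^(NF_i/10), G_i = 10^(G_i,dB/10)
  Stage 1: F_1 = 10^(0.360/10) = 1.086, G_1 = 10^(−0.360/10) = 0.9204
  Stage 2: F_2 = 10^(2.06/10) = 1.607, G_2 = 10^(15.7/10) = 37.15
  Stage 3: F_3 = 10^(5.44/10) = 3.499, G_3 = 10^(14.7/10) = 29.51
Friis cascade:
  F = 1.086 + (1.607 − 1)/0.9204 + (3.499 − 1)/34.20 = 1.819
NF = 10 log₁₀(1.819) = 2.60 dB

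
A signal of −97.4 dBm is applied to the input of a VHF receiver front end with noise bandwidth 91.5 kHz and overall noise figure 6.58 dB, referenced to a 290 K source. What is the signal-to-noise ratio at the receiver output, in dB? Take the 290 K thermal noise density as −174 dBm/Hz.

Noise floor: N = −174 + 10 log₁₀(B) + NF
10 log₁₀(9.15×10⁴) = 49.61 dB
N = −174 + 49.61 + 6.58 = −117.81 dBm
SNR = P_sig − N = −97.4 − (−117.81) = 20.41 dB → 20.4 dB

20.4 dB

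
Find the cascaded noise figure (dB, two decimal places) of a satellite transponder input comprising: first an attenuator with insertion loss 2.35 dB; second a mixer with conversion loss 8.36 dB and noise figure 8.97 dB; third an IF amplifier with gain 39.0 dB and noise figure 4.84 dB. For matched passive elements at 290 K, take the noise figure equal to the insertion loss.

15.76 dB

Convert to linear (a loss of L dB is a gain of −L dB): F_i = 10^(NF_i/10), G_i = 10^(G_i,dB/10)
  Stage 1: F_1 = 10^(2.35/10) = 1.718, G_1 = 10^(−2.35/10) = 0.5821
  Stage 2: F_2 = 10^(8.97/10) = 7.889, G_2 = 10^(−8.36/10) = 0.1459
  Stage 3: F_3 = 10^(4.84/10) = 3.048, G_3 = 10^(39.0/10) = 7943
Friis cascade:
  F = 1.718 + (7.889 − 1)/0.5821 + (3.048 − 1)/0.08492 = 37.67
NF = 10 log₁₀(37.67) = 15.76 dB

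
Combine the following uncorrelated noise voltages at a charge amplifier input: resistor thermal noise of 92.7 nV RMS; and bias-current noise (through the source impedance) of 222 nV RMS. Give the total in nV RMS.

241 nV

Uncorrelated sources add in power (mean-square): V_tot = √(ΣV_i²)
V_tot = √[(9.27×10⁻⁸)² + (2.22×10⁻⁷)²] = 2.41×10⁻⁷ V = 241 nV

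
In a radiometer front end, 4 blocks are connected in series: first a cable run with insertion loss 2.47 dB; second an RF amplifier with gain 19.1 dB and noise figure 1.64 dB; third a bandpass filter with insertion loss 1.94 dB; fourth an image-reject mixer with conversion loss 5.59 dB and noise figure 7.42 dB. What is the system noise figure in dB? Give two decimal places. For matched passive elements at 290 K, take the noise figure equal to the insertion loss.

Convert to linear (a loss of L dB is a gain of −L dB): F_i = 10^(NF_i/10), G_i = 10^(G_i,dB/10)
  Stage 1: F_1 = 10^(2.47/10) = 1.766, G_1 = 10^(−2.47/10) = 0.5662
  Stage 2: F_2 = 10^(1.64/10) = 1.459, G_2 = 10^(19.1/10) = 81.28
  Stage 3: F_3 = 10^(1.94/10) = 1.563, G_3 = 10^(−1.94/10) = 0.6397
  Stage 4: F_4 = 10^(7.42/10) = 5.521, G_4 = 10^(−5.59/10) = 0.2761
Friis cascade:
  F = 1.766 + (1.459 − 1)/0.5662 + (1.563 − 1)/46.03 + (5.521 − 1)/29.44 = 2.742
NF = 10 log₁₀(2.742) = 4.38 dB

4.38 dB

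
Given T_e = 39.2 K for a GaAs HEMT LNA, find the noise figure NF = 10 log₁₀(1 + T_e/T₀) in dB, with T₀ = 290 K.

0.551 dB

F = 1 + T_e/T₀ = 1 + 39.2/290 = 1.13517
NF = 10 log₁₀(1.13517) = 0.551 dB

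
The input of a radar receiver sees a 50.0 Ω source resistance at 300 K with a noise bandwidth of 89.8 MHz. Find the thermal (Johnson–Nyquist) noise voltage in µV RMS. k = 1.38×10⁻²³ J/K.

V_n = √(4kTRB)
4kTRB = 4 × 1.38×10⁻²³ × 300 × 5.00×10¹ × 8.98×10⁷ = 7.44×10⁻¹¹ V²
V_n = √(7.44×10⁻¹¹) = 8.62×10⁻⁶ V = 8.62 µV

8.62 µV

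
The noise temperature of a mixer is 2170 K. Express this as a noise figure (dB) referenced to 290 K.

9.29 dB

F = 1 + T_e/T₀ = 1 + 2170/290 = 8.48276
NF = 10 log₁₀(8.48276) = 9.29 dB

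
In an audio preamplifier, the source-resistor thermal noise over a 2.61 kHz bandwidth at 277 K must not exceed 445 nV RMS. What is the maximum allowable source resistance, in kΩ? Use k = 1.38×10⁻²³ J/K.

4.96 kΩ

Johnson–Nyquist: V_n = √(4kTRB) ⇒ R = V_n² / (4kTB)
4kTB = 4 × 1.38×10⁻²³ × 277 × 2.61×10³ = 3.99×10⁻¹⁷
R = (4.45×10⁻⁷)² / 3.99×10⁻¹⁷ = 4.96×10³ Ω = 4.96 kΩ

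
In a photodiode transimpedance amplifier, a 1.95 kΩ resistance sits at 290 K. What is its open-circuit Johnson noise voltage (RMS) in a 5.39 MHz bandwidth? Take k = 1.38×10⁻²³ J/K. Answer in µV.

V_n = √(4kTRB)
4kTRB = 4 × 1.38×10⁻²³ × 290 × 1.95×10³ × 5.39×10⁶ = 1.68×10⁻¹⁰ V²
V_n = √(1.68×10⁻¹⁰) = 1.30×10⁻⁵ V = 13.0 µV

13.0 µV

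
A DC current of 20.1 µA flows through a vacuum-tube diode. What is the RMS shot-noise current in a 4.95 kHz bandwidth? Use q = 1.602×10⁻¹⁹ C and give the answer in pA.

179 pA

I_n = √(2qI·B)
2qI·B = 2 × 1.602×10⁻¹⁹ × 2.01×10⁻⁵ × 4.95×10³ = 3.19×10⁻²⁰ A²
I_n = √(3.19×10⁻²⁰) = 1.79×10⁻¹⁰ A = 179 pA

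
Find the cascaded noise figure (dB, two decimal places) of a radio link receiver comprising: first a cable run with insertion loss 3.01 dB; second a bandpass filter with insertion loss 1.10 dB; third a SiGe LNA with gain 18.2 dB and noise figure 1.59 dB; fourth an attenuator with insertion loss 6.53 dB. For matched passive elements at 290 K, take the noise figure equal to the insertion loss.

5.86 dB

Convert to linear (a loss of L dB is a gain of −L dB): F_i = 10^(NF_i/10), G_i = 10^(G_i,dB/10)
  Stage 1: F_1 = 10^(3.01/10) = 2.000, G_1 = 10^(−3.01/10) = 0.5000
  Stage 2: F_2 = 10^(1.10/10) = 1.288, G_2 = 10^(−1.10/10) = 0.7762
  Stage 3: F_3 = 10^(1.59/10) = 1.442, G_3 = 10^(18.2/10) = 66.07
  Stage 4: F_4 = 10^(6.53/10) = 4.498, G_4 = 10^(−6.53/10) = 0.2223
Friis cascade:
  F = 2.000 + (1.288 − 1)/0.5000 + (1.442 − 1)/0.3882 + (4.498 − 1)/25.64 = 3.852
NF = 10 log₁₀(3.852) = 5.86 dB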